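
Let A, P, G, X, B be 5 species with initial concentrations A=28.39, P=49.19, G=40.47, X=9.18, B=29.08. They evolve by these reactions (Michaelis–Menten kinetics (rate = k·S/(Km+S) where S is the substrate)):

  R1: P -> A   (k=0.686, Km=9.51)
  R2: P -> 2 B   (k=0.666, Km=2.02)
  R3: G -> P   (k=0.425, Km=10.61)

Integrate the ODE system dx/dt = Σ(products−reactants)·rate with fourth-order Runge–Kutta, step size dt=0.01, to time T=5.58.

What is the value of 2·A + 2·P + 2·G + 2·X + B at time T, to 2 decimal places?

Check how each reaction changes W = 2·A + 2·P + 2·G + 2·X + B (weight of products minus weight of reactants):
R1: P -> A: (2·1) − (2·1) = 2 − 2 = 0
R2: P -> 2 B: (1·2) − (2·1) = 2 − 2 = 0
R3: G -> P: (2·1) − (2·1) = 2 − 2 = 0
Every reaction leaves W unchanged, so W is conserved and no simulation is needed: W(T) = W(0) = 2·28.39 + 2·49.19 + 2·40.47 + 2·9.18 + 29.08 = 283.54

Value at T = 283.54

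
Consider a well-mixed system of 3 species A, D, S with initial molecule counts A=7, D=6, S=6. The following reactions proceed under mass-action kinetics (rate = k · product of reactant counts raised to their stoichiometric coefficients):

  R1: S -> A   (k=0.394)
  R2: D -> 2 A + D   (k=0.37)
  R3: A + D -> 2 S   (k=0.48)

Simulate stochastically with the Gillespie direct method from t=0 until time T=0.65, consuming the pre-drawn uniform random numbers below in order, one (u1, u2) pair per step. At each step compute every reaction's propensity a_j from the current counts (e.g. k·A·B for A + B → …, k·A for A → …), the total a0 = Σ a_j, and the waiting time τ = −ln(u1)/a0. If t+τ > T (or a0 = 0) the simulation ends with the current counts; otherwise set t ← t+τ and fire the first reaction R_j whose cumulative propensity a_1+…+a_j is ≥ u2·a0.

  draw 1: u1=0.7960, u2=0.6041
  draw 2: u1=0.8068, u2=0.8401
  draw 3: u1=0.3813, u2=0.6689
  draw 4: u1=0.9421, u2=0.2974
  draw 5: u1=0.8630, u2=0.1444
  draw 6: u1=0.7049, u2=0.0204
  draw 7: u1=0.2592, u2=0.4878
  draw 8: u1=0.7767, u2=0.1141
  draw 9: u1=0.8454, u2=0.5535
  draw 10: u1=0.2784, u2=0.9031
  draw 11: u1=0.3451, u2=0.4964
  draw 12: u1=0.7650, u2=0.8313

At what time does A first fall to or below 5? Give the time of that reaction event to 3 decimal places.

Threshold first reached at t = 0.020

t=0.000: A=7 D=6 S=6
Draw 1: a1=2.364, a2=2.220, a3=20.160, a0=24.744; τ=−ln(0.7960)/24.744=0.009 → t=0.009; u2·a0=0.6041·24.744=14.948; a1+a2=4.584 < 14.948 ≤ a1+…+a3=24.744 → R3 fires; A=6 D=5 S=8
Draw 2: a1=3.152, a2=1.850, a3=14.400, a0=19.402; τ=−ln(0.8068)/19.402=0.011 → t=0.020; u2·a0=0.8401·19.402=16.300; a1+a2=5.002 < 16.300 ≤ a1+…+a3=19.402 → R3 fires; A=5 D=4 S=10
Draw 3: a1=3.940, a2=1.480, a3=9.600, a0=15.020; τ=−ln(0.3813)/15.020=0.064 → t=0.084; u2·a0=0.6689·15.020=10.047; a1+a2=5.420 < 10.047 ≤ a1+…+a3=15.020 → R3 fires; A=4 D=3 S=12
Draw 4: a1=4.728, a2=1.110, a3=5.760, a0=11.598; τ=−ln(0.9421)/11.598=0.005 → t=0.090; u2·a0=0.2974·11.598=3.449 ≤ a1=4.728 → R1 fires; A=5 D=3 S=11
Draw 5: a1=4.334, a2=1.110, a3=7.200, a0=12.644; τ=−ln(0.8630)/12.644=0.012 → t=0.101; u2·a0=0.1444·12.644=1.826 ≤ a1=4.334 → R1 fires; A=6 D=3 S=10
Draw 6: a1=3.940, a2=1.110, a3=8.640, a0=13.690; τ=−ln(0.7049)/13.690=0.026 → t=0.127; u2·a0=0.0204·13.690=0.279 ≤ a1=3.940 → R1 fires; A=7 D=3 S=9
Draw 7: a1=3.546, a2=1.110, a3=10.080, a0=14.736; τ=−ln(0.2592)/14.736=0.092 → t=0.218; u2·a0=0.4878·14.736=7.188; a1+a2=4.656 < 7.188 ≤ a1+…+a3=14.736 → R3 fires; A=6 D=2 S=11
Draw 8: a1=4.334, a2=0.740, a3=5.760, a0=10.834; τ=−ln(0.7767)/10.834=0.023 → t=0.242; u2·a0=0.1141·10.834=1.236 ≤ a1=4.334 → R1 fires; A=7 D=2 S=10
Draw 9: a1=3.940, a2=0.740, a3=6.720, a0=11.400; τ=−ln(0.8454)/11.400=0.015 → t=0.256; u2·a0=0.5535·11.400=6.310; a1+a2=4.680 < 6.310 ≤ a1+…+a3=11.400 → R3 fires; A=6 D=1 S=12
Draw 10: a1=4.728, a2=0.370, a3=2.880, a0=7.978; τ=−ln(0.2784)/7.978=0.160 → t=0.417; u2·a0=0.9031·7.978=7.205; a1+a2=5.098 < 7.205 ≤ a1+…+a3=7.978 → R3 fires; A=5 D=0 S=14
Draw 11: a1=5.516, a2=0.000, a3=0.000, a0=5.516; τ=−ln(0.3451)/5.516=0.193 → t=0.610; u2·a0=0.4964·5.516=2.738 ≤ a1=5.516 → R1 fires; A=6 D=0 S=13
Draw 12: a1=5.122, a2=0.000, a3=0.000, a0=5.122; τ=−ln(0.7650)/5.122=0.052 → t=0.662 > T=0.65: stop.
A first becomes ≤ 5 when it reaches 5 at the event at t=0.020.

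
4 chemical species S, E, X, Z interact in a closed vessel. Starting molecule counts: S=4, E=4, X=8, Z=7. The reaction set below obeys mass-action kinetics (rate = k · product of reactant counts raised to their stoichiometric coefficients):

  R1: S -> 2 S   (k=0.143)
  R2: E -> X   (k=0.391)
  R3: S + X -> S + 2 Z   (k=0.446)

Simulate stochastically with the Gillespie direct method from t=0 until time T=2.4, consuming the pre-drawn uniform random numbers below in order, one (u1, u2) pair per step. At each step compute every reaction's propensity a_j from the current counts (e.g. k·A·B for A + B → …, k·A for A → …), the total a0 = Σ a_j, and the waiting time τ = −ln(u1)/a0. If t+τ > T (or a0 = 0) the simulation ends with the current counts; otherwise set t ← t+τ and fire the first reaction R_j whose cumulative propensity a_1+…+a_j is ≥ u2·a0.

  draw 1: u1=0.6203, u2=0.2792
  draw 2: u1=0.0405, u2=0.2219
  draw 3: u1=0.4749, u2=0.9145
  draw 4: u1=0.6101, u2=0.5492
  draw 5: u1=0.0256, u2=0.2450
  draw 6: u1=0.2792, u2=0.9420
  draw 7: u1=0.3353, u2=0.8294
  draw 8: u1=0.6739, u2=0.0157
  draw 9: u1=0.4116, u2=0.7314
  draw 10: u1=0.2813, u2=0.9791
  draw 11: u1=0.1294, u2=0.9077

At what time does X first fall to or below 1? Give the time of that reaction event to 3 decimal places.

t=0.000: S=4 E=4 X=8 Z=7
Draw 1: a1=0.572, a2=1.564, a3=14.272, a0=16.408; τ=−ln(0.6203)/16.408=0.029 → t=0.029; u2·a0=0.2792·16.408=4.581; a1+a2=2.136 < 4.581 ≤ a1+…+a3=16.408 → R3 fires; S=4 E=4 X=7 Z=9
Draw 2: a1=0.572, a2=1.564, a3=12.488, a0=14.624; τ=−ln(0.0405)/14.624=0.219 → t=0.248; u2·a0=0.2219·14.624=3.245; a1+a2=2.136 < 3.245 ≤ a1+…+a3=14.624 → R3 fires; S=4 E=4 X=6 Z=11
Draw 3: a1=0.572, a2=1.564, a3=10.704, a0=12.840; τ=−ln(0.4749)/12.840=0.058 → t=0.306; u2·a0=0.9145·12.840=11.742; a1+a2=2.136 < 11.742 ≤ a1+…+a3=12.840 → R3 fires; S=4 E=4 X=5 Z=13
Draw 4: a1=0.572, a2=1.564, a3=8.920, a0=11.056; τ=−ln(0.6101)/11.056=0.045 → t=0.351; u2·a0=0.5492·11.056=6.072; a1+a2=2.136 < 6.072 ≤ a1+…+a3=11.056 → R3 fires; S=4 E=4 X=4 Z=15
Draw 5: a1=0.572, a2=1.564, a3=7.136, a0=9.272; τ=−ln(0.0256)/9.272=0.395 → t=0.746; u2·a0=0.2450·9.272=2.272; a1+a2=2.136 < 2.272 ≤ a1+…+a3=9.272 → R3 fires; S=4 E=4 X=3 Z=17
Draw 6: a1=0.572, a2=1.564, a3=5.352, a0=7.488; τ=−ln(0.2792)/7.488=0.170 → t=0.917; u2·a0=0.9420·7.488=7.054; a1+a2=2.136 < 7.054 ≤ a1+…+a3=7.488 → R3 fires; S=4 E=4 X=2 Z=19
Draw 7: a1=0.572, a2=1.564, a3=3.568, a0=5.704; τ=−ln(0.3353)/5.704=0.192 → t=1.108; u2·a0=0.8294·5.704=4.731; a1+a2=2.136 < 4.731 ≤ a1+…+a3=5.704 → R3 fires; S=4 E=4 X=1 Z=21
Draw 8: a1=0.572, a2=1.564, a3=1.784, a0=3.920; τ=−ln(0.6739)/3.920=0.101 → t=1.209; u2·a0=0.0157·3.920=0.062 ≤ a1=0.572 → R1 fires; S=5 E=4 X=1 Z=21
Draw 9: a1=0.715, a2=1.564, a3=2.230, a0=4.509; τ=−ln(0.4116)/4.509=0.197 → t=1.406; u2·a0=0.7314·4.509=3.298; a1+a2=2.279 < 3.298 ≤ a1+…+a3=4.509 → R3 fires; S=5 E=4 X=0 Z=23
Draw 10: a1=0.715, a2=1.564, a3=0.000, a0=2.279; τ=−ln(0.2813)/2.279=0.557 → t=1.962; u2·a0=0.9791·2.279=2.231; a1=0.715 < 2.231 ≤ a1+a2=2.279 → R2 fires; S=5 E=3 X=1 Z=23
Draw 11: a1=0.715, a2=1.173, a3=2.230, a0=4.118; τ=−ln(0.1294)/4.118=0.497 → t=2.459 > T=2.4: stop.
X first becomes ≤ 1 when it reaches 1 at the event at t=1.108.

Threshold first reached at t = 1.108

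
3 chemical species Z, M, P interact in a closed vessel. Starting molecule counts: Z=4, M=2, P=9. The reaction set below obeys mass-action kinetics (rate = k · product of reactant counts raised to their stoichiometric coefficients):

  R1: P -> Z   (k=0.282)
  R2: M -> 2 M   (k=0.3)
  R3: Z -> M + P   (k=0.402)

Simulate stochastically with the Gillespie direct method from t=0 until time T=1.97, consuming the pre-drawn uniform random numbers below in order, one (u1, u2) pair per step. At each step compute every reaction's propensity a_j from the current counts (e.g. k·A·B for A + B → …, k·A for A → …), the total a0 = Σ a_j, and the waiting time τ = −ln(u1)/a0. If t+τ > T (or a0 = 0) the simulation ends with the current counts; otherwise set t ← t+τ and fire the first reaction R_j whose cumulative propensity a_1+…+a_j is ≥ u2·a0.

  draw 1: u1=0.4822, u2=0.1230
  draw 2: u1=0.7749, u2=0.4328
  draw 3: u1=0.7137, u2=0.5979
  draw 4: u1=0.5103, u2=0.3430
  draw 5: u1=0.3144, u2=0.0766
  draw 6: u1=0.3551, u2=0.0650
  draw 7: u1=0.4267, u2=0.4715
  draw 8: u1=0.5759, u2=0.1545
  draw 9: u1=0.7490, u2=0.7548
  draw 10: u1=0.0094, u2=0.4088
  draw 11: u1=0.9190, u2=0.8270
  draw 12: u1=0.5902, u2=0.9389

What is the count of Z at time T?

t=0.000: Z=4 M=2 P=9
Draw 1: a1=2.538, a2=0.600, a3=1.608, a0=4.746; τ=−ln(0.4822)/4.746=0.154 → t=0.154; u2·a0=0.1230·4.746=0.584 ≤ a1=2.538 → R1 fires; Z=5 M=2 P=8
Draw 2: a1=2.256, a2=0.600, a3=2.010, a0=4.866; τ=−ln(0.7749)/4.866=0.052 → t=0.206; u2·a0=0.4328·4.866=2.106 ≤ a1=2.256 → R1 fires; Z=6 M=2 P=7
Draw 3: a1=1.974, a2=0.600, a3=2.412, a0=4.986; τ=−ln(0.7137)/4.986=0.068 → t=0.274; u2·a0=0.5979·4.986=2.981; a1+a2=2.574 < 2.981 ≤ a1+…+a3=4.986 → R3 fires; Z=5 M=3 P=8
Draw 4: a1=2.256, a2=0.900, a3=2.010, a0=5.166; τ=−ln(0.5103)/5.166=0.130 → t=0.404; u2·a0=0.3430·5.166=1.772 ≤ a1=2.256 → R1 fires; Z=6 M=3 P=7
Draw 5: a1=1.974, a2=0.900, a3=2.412, a0=5.286; τ=−ln(0.3144)/5.286=0.219 → t=0.623; u2·a0=0.0766·5.286=0.405 ≤ a1=1.974 → R1 fires; Z=7 M=3 P=6
Draw 6: a1=1.692, a2=0.900, a3=2.814, a0=5.406; τ=−ln(0.3551)/5.406=0.192 → t=0.814; u2·a0=0.0650·5.406=0.351 ≤ a1=1.692 → R1 fires; Z=8 M=3 P=5
Draw 7: a1=1.410, a2=0.900, a3=3.216, a0=5.526; τ=−ln(0.4267)/5.526=0.154 → t=0.969; u2·a0=0.4715·5.526=2.606; a1+a2=2.310 < 2.606 ≤ a1+…+a3=5.526 → R3 fires; Z=7 M=4 P=6
Draw 8: a1=1.692, a2=1.200, a3=2.814, a0=5.706; τ=−ln(0.5759)/5.706=0.097 → t=1.065; u2·a0=0.1545·5.706=0.882 ≤ a1=1.692 → R1 fires; Z=8 M=4 P=5
Draw 9: a1=1.410, a2=1.200, a3=3.216, a0=5.826; τ=−ln(0.7490)/5.826=0.050 → t=1.115; u2·a0=0.7548·5.826=4.397; a1+a2=2.610 < 4.397 ≤ a1+…+a3=5.826 → R3 fires; Z=7 M=5 P=6
Draw 10: a1=1.692, a2=1.500, a3=2.814, a0=6.006; τ=−ln(0.0094)/6.006=0.777 → t=1.892; u2·a0=0.4088·6.006=2.455; a1=1.692 < 2.455 ≤ a1+a2=3.192 → R2 fires; Z=7 M=6 P=6
Draw 11: a1=1.692, a2=1.800, a3=2.814, a0=6.306; τ=−ln(0.9190)/6.306=0.013 → t=1.905; u2·a0=0.8270·6.306=5.215; a1+a2=3.492 < 5.215 ≤ a1+…+a3=6.306 → R3 fires; Z=6 M=7 P=7
Draw 12: a1=1.974, a2=2.100, a3=2.412, a0=6.486; τ=−ln(0.5902)/6.486=0.081 → t=1.987 > T=1.97: stop.
Read off Z at T=1.97: 6

Z at T = 6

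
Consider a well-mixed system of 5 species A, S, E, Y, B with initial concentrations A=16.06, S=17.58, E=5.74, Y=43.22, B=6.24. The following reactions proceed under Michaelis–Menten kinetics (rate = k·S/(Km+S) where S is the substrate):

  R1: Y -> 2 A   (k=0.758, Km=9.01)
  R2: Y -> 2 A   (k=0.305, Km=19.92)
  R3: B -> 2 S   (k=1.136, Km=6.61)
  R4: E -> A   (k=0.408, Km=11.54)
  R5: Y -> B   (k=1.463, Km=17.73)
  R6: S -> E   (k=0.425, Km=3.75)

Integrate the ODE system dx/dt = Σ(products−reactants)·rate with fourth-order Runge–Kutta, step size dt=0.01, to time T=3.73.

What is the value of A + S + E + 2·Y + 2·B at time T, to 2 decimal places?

Value at T = 138.30

Check how each reaction changes W = A + S + E + 2·Y + 2·B (weight of products minus weight of reactants):
R1: Y -> 2 A: (1·2) − (2·1) = 2 − 2 = 0
R2: Y -> 2 A: (1·2) − (2·1) = 2 − 2 = 0
R3: B -> 2 S: (1·2) − (2·1) = 2 − 2 = 0
R4: E -> A: (1·1) − (1·1) = 1 − 1 = 0
R5: Y -> B: (2·1) − (2·1) = 2 − 2 = 0
R6: S -> E: (1·1) − (1·1) = 1 − 1 = 0
Every reaction leaves W unchanged, so W is conserved and no simulation is needed: W(T) = W(0) = 16.06 + 17.58 + 5.74 + 2·43.22 + 2·6.24 = 138.30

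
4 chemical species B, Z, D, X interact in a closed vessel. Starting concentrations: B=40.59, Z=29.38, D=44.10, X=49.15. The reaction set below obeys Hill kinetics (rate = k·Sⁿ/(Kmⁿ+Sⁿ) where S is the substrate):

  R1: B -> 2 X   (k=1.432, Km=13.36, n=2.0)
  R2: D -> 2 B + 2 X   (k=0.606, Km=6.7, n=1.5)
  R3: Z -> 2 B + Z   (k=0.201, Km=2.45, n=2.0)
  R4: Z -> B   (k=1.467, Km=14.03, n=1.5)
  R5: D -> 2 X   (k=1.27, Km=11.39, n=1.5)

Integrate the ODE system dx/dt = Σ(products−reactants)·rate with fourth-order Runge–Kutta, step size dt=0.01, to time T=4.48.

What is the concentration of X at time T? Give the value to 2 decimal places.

RK4 with dt=0.01: 448 steps to T=4.48. Trajectory (selected grid times):
t=0.00: B=40.59 Z=29.38 D=44.10 X=49.15
t=0.50: B=41.26 Z=28.83 D=43.25 X=52.14
t=1.00: B=41.93 Z=28.28 D=42.41 X=55.12
t=1.49: B=42.58 Z=27.75 D=41.59 X=58.05
t=1.99: B=43.23 Z=27.22 D=40.75 X=61.03
t=2.49: B=43.88 Z=26.68 D=39.91 X=64.01
t=2.99: B=44.51 Z=26.15 D=39.08 X=66.99
t=3.48: B=45.13 Z=25.64 D=38.26 X=69.90
t=3.98: B=45.76 Z=25.12 D=37.44 X=72.88
t=4.48: B=46.37 Z=24.61 D=36.61 X=75.84
Read off X at T=4.48: 75.84

X at T = 75.84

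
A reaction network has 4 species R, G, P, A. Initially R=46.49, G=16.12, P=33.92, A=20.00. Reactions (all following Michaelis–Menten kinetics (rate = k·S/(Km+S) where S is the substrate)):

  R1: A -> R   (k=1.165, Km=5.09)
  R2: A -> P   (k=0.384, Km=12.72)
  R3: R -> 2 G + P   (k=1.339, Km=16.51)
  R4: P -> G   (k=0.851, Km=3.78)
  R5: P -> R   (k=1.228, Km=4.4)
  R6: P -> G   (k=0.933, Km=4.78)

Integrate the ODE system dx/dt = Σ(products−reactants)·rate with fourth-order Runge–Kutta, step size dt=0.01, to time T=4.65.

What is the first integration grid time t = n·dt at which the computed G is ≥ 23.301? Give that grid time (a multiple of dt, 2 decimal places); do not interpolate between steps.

RK4 with dt=0.01: 465 steps to T=4.65. Trajectory (selected grid times):
t=0.00: R=46.49 G=16.12 P=33.92 A=20.00
t=0.52: R=47.02 G=17.97 P=33.17 A=19.40
t=1.03: R=47.54 G=19.79 P=32.44 A=18.81
t=1.55: R=48.06 G=21.64 P=31.69 A=18.22
t=2.01: R=48.51 G=23.28 P=31.04 A=17.70
t=2.02: R=48.52 G=23.32 P=31.02 A=17.68
t=2.07: R=48.57 G=23.50 P=30.95 A=17.63
t=2.58: R=49.06 G=25.31 P=30.23 A=17.06
t=3.10: R=49.56 G=27.17 P=29.50 A=16.48
t=3.62: R=50.06 G=29.02 P=28.77 A=15.91
t=4.13: R=50.53 G=30.84 P=28.06 A=15.35
t=4.65: R=51.01 G=32.69 P=27.34 A=14.79
G(2.01)=23.281 < 23.301 but G(2.02)=23.317 ≥ 23.301, so the first grid time is t=2.02.

Threshold first reached at t = 2.02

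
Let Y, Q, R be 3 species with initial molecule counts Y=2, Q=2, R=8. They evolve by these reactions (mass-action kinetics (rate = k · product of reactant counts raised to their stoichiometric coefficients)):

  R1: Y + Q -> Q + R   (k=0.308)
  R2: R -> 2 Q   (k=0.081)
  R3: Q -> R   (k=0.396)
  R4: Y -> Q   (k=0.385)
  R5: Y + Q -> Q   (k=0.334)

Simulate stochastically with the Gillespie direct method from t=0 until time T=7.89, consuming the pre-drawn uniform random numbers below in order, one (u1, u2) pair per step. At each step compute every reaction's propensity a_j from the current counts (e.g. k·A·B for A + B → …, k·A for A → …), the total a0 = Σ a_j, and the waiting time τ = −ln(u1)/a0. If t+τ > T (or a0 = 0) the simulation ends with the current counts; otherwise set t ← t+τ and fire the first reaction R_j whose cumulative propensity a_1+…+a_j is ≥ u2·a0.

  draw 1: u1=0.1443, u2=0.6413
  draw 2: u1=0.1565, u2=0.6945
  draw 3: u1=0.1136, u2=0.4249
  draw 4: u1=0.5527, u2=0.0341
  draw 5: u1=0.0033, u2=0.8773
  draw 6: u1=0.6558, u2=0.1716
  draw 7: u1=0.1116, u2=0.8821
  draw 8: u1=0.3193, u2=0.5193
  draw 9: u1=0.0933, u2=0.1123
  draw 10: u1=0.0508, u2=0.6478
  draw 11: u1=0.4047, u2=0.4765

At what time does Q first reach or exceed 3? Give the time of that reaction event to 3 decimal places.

t=0.000: Y=2 Q=2 R=8
Draw 1: a1=1.232, a2=0.648, a3=0.792, a4=0.770, a5=1.336, a0=4.778; τ=−ln(0.1443)/4.778=0.405 → t=0.405; u2·a0=0.6413·4.778=3.064; a1+…+a3=2.672 < 3.064 ≤ a1+…+a4=3.442 → R4 fires; Y=1 Q=3 R=8
Draw 2: a1=0.924, a2=0.648, a3=1.188, a4=0.385, a5=1.002, a0=4.147; τ=−ln(0.1565)/4.147=0.447 → t=0.852; u2·a0=0.6945·4.147=2.880; a1+…+a3=2.760 < 2.880 ≤ a1+…+a4=3.145 → R4 fires; Y=0 Q=4 R=8
Draw 3: a1=0.000, a2=0.648, a3=1.584, a4=0.000, a5=0.000, a0=2.232; τ=−ln(0.1136)/2.232=0.974 → t=1.827; u2·a0=0.4249·2.232=0.948; a1+a2=0.648 < 0.948 ≤ a1+…+a3=2.232 → R3 fires; Y=0 Q=3 R=9
Draw 4: a1=0.000, a2=0.729, a3=1.188, a4=0.000, a5=0.000, a0=1.917; τ=−ln(0.5527)/1.917=0.309 → t=2.136; u2·a0=0.0341·1.917=0.065; a1=0.000 < 0.065 ≤ a1+a2=0.729 → R2 fires; Y=0 Q=5 R=8
Draw 5: a1=0.000, a2=0.648, a3=1.980, a4=0.000, a5=0.000, a0=2.628; τ=−ln(0.0033)/2.628=2.174 → t=4.310; u2·a0=0.8773·2.628=2.306; a1+a2=0.648 < 2.306 ≤ a1+…+a3=2.628 → R3 fires; Y=0 Q=4 R=9
Draw 6: a1=0.000, a2=0.729, a3=1.584, a4=0.000, a5=0.000, a0=2.313; τ=−ln(0.6558)/2.313=0.182 → t=4.493; u2·a0=0.1716·2.313=0.397; a1=0.000 < 0.397 ≤ a1+a2=0.729 → R2 fires; Y=0 Q=6 R=8
Draw 7: a1=0.000, a2=0.648, a3=2.376, a4=0.000, a5=0.000, a0=3.024; τ=−ln(0.1116)/3.024=0.725 → t=5.218; u2·a0=0.8821·3.024=2.667; a1+a2=0.648 < 2.667 ≤ a1+…+a3=3.024 → R3 fires; Y=0 Q=5 R=9
Draw 8: a1=0.000, a2=0.729, a3=1.980, a4=0.000, a5=0.000, a0=2.709; τ=−ln(0.3193)/2.709=0.421 → t=5.639; u2·a0=0.5193·2.709=1.407; a1+a2=0.729 < 1.407 ≤ a1+…+a3=2.709 → R3 fires; Y=0 Q=4 R=10
Draw 9: a1=0.000, a2=0.810, a3=1.584, a4=0.000, a5=0.000, a0=2.394; τ=−ln(0.0933)/2.394=0.991 → t=6.630; u2·a0=0.1123·2.394=0.269; a1=0.000 < 0.269 ≤ a1+a2=0.810 → R2 fires; Y=0 Q=6 R=9
Draw 10: a1=0.000, a2=0.729, a3=2.376, a4=0.000, a5=0.000, a0=3.105; τ=−ln(0.0508)/3.105=0.960 → t=7.590; u2·a0=0.6478·3.105=2.011; a1+a2=0.729 < 2.011 ≤ a1+…+a3=3.105 → R3 fires; Y=0 Q=5 R=10
Draw 11: a1=0.000, a2=0.810, a3=1.980, a4=0.000, a5=0.000, a0=2.790; τ=−ln(0.4047)/2.790=0.324 → t=7.914 > T=7.89: stop.
Q first becomes ≥ 3 when it reaches 3 at the event at t=0.405.

Threshold first reached at t = 0.405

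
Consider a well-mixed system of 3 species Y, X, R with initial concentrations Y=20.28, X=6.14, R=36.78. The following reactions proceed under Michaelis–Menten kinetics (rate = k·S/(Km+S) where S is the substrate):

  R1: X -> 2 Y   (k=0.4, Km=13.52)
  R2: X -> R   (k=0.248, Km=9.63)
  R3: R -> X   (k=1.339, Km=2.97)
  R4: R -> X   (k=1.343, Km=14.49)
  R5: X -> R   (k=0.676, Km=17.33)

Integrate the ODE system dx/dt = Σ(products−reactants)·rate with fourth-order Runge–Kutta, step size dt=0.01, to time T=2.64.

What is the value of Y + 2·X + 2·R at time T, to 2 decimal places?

Check how each reaction changes W = Y + 2·X + 2·R (weight of products minus weight of reactants):
R1: X -> 2 Y: (1·2) − (2·1) = 2 − 2 = 0
R2: X -> R: (2·1) − (2·1) = 2 − 2 = 0
R3: R -> X: (2·1) − (2·1) = 2 − 2 = 0
R4: R -> X: (2·1) − (2·1) = 2 − 2 = 0
R5: X -> R: (2·1) − (2·1) = 2 − 2 = 0
Every reaction leaves W unchanged, so W is conserved and no simulation is needed: W(T) = W(0) = 20.28 + 2·6.14 + 2·36.78 = 106.12

Value at T = 106.12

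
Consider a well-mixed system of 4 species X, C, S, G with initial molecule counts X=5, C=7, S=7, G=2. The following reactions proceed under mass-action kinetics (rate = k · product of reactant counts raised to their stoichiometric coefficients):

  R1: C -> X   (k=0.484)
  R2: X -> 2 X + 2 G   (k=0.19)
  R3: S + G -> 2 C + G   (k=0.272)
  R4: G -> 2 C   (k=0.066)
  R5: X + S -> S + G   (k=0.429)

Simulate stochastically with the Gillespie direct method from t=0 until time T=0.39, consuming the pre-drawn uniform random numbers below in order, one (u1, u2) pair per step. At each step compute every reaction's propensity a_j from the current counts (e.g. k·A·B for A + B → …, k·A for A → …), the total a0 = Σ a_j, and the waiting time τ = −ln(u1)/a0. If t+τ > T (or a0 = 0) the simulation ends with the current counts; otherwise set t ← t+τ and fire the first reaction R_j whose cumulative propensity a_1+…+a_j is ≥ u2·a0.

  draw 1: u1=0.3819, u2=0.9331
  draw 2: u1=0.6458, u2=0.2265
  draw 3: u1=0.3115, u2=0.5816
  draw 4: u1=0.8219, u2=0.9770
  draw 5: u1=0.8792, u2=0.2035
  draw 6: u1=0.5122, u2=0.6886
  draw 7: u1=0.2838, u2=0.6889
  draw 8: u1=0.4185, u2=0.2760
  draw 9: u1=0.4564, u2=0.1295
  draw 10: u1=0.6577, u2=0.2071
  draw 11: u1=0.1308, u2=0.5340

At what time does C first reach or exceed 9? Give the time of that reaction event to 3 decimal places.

Threshold first reached at t = 0.061

t=0.000: X=5 C=7 S=7 G=2
Draw 1: a1=3.388, a2=0.950, a3=3.808, a4=0.132, a5=15.015, a0=23.293; τ=−ln(0.3819)/23.293=0.041 → t=0.041; u2·a0=0.9331·23.293=21.735; a1+…+a4=8.278 < 21.735 ≤ a1+…+a5=23.293 → R5 fires; X=4 C=7 S=7 G=3
Draw 2: a1=3.388, a2=0.760, a3=5.712, a4=0.198, a5=12.012, a0=22.070; τ=−ln(0.6458)/22.070=0.020 → t=0.061; u2·a0=0.2265·22.070=4.999; a1+a2=4.148 < 4.999 ≤ a1+…+a3=9.860 → R3 fires; X=4 C=9 S=6 G=3
Draw 3: a1=4.356, a2=0.760, a3=4.896, a4=0.198, a5=10.296, a0=20.506; τ=−ln(0.3115)/20.506=0.057 → t=0.118; u2·a0=0.5816·20.506=11.926; a1+…+a4=10.210 < 11.926 ≤ a1+…+a5=20.506 → R5 fires; X=3 C=9 S=6 G=4
Draw 4: a1=4.356, a2=0.570, a3=6.528, a4=0.264, a5=7.722, a0=19.440; τ=−ln(0.8219)/19.440=0.010 → t=0.128; u2·a0=0.9770·19.440=18.993; a1+…+a4=11.718 < 18.993 ≤ a1+…+a5=19.440 → R5 fires; X=2 C=9 S=6 G=5
Draw 5: a1=4.356, a2=0.380, a3=8.160, a4=0.330, a5=5.148, a0=18.374; τ=−ln(0.8792)/18.374=0.007 → t=0.135; u2·a0=0.2035·18.374=3.739 ≤ a1=4.356 → R1 fires; X=3 C=8 S=6 G=5
Draw 6: a1=3.872, a2=0.570, a3=8.160, a4=0.330, a5=7.722, a0=20.654; τ=−ln(0.5122)/20.654=0.032 → t=0.168; u2·a0=0.6886·20.654=14.222; a1+…+a4=12.932 < 14.222 ≤ a1+…+a5=20.654 → R5 fires; X=2 C=8 S=6 G=6
Draw 7: a1=3.872, a2=0.380, a3=9.792, a4=0.396, a5=5.148, a0=19.588; τ=−ln(0.2838)/19.588=0.064 → t=0.232; u2·a0=0.6889·19.588=13.494; a1+a2=4.252 < 13.494 ≤ a1+…+a3=14.044 → R3 fires; X=2 C=10 S=5 G=6
Draw 8: a1=4.840, a2=0.380, a3=8.160, a4=0.396, a5=4.290, a0=18.066; τ=−ln(0.4185)/18.066=0.048 → t=0.280; u2·a0=0.2760·18.066=4.986; a1=4.840 < 4.986 ≤ a1+a2=5.220 → R2 fires; X=3 C=10 S=5 G=8
Draw 9: a1=4.840, a2=0.570, a3=10.880, a4=0.528, a5=6.435, a0=23.253; τ=−ln(0.4564)/23.253=0.034 → t=0.314; u2·a0=0.1295·23.253=3.011 ≤ a1=4.840 → R1 fires; X=4 C=9 S=5 G=8
Draw 10: a1=4.356, a2=0.760, a3=10.880, a4=0.528, a5=8.580, a0=25.104; τ=−ln(0.6577)/25.104=0.017 → t=0.330; u2·a0=0.2071·25.104=5.199; a1+a2=5.116 < 5.199 ≤ a1+…+a3=15.996 → R3 fires; X=4 C=11 S=4 G=8
Draw 11: a1=5.324, a2=0.760, a3=8.704, a4=0.528, a5=6.864, a0=22.180; τ=−ln(0.1308)/22.180=0.092 → t=0.422 > T=0.39: stop.
C first becomes ≥ 9 when it reaches 9 at the event at t=0.061.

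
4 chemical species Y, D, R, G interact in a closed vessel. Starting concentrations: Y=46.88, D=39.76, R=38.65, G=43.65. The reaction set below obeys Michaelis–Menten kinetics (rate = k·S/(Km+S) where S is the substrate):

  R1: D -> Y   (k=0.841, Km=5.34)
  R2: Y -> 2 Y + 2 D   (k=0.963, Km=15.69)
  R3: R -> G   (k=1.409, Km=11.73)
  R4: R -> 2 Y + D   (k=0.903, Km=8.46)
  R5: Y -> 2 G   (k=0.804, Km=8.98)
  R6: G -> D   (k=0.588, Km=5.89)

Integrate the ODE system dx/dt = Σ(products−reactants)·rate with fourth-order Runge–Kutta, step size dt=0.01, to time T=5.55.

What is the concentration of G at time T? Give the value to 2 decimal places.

G at T = 54.16

RK4 with dt=0.01: 555 steps to T=5.55. Trajectory (selected grid times):
t=0.00: Y=46.88 D=39.76 R=38.65 G=43.65
t=0.62: Y=48.29 D=40.98 R=37.52 G=44.83
t=1.23: Y=49.67 D=42.18 R=36.42 G=46.00
t=1.85: Y=51.07 D=43.40 R=35.31 G=47.18
t=2.47: Y=52.47 D=44.63 R=34.21 G=48.36
t=3.08: Y=53.84 D=45.84 R=33.13 G=49.51
t=3.70: Y=55.23 D=47.07 R=32.04 G=50.69
t=4.32: Y=56.62 D=48.30 R=30.97 G=51.85
t=4.93: Y=57.98 D=49.51 R=29.91 G=53.00
t=5.55: Y=59.36 D=50.75 R=28.86 G=54.16
Read off G at T=5.55: 54.16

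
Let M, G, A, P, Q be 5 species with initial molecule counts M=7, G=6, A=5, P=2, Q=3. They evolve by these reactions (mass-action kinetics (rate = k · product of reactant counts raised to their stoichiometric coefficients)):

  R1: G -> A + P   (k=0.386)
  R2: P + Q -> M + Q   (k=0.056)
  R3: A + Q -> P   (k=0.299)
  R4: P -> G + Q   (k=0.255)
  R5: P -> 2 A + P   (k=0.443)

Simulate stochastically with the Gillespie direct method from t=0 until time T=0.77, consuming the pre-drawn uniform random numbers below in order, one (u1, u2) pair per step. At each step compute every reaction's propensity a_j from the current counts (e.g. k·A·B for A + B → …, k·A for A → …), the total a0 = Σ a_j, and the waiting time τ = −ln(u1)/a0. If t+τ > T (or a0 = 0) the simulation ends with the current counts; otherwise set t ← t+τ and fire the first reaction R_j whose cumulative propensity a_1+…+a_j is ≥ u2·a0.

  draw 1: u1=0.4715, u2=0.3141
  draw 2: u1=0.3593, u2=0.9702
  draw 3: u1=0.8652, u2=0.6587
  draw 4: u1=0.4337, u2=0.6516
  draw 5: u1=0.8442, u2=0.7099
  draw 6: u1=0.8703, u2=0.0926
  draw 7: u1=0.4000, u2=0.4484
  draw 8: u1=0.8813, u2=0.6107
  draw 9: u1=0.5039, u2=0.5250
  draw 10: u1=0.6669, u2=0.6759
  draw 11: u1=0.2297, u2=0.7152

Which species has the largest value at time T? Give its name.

t=0.000: M=7 G=6 A=5 P=2 Q=3
Draw 1: a1=2.316, a2=0.336, a3=4.485, a4=0.510, a5=0.886, a0=8.533; τ=−ln(0.4715)/8.533=0.088 → t=0.088; u2·a0=0.3141·8.533=2.680; a1+a2=2.652 < 2.680 ≤ a1+…+a3=7.137 → R3 fires; M=7 G=6 A=4 P=3 Q=2
Draw 2: a1=2.316, a2=0.336, a3=2.392, a4=0.765, a5=1.329, a0=7.138; τ=−ln(0.3593)/7.138=0.143 → t=0.232; u2·a0=0.9702·7.138=6.925; a1+…+a4=5.809 < 6.925 ≤ a1+…+a5=7.138 → R5 fires; M=7 G=6 A=6 P=3 Q=2
Draw 3: a1=2.316, a2=0.336, a3=3.588, a4=0.765, a5=1.329, a0=8.334; τ=−ln(0.8652)/8.334=0.017 → t=0.249; u2·a0=0.6587·8.334=5.490; a1+a2=2.652 < 5.490 ≤ a1+…+a3=6.240 → R3 fires; M=7 G=6 A=5 P=4 Q=1
Draw 4: a1=2.316, a2=0.224, a3=1.495, a4=1.020, a5=1.772, a0=6.827; τ=−ln(0.4337)/6.827=0.122 → t=0.371; u2·a0=0.6516·6.827=4.448; a1+…+a3=4.035 < 4.448 ≤ a1+…+a4=5.055 → R4 fires; M=7 G=7 A=5 P=3 Q=2
Draw 5: a1=2.702, a2=0.336, a3=2.990, a4=0.765, a5=1.329, a0=8.122; τ=−ln(0.8442)/8.122=0.021 → t=0.392; u2·a0=0.7099·8.122=5.766; a1+a2=3.038 < 5.766 ≤ a1+…+a3=6.028 → R3 fires; M=7 G=7 A=4 P=4 Q=1
Draw 6: a1=2.702, a2=0.224, a3=1.196, a4=1.020, a5=1.772, a0=6.914; τ=−ln(0.8703)/6.914=0.020 → t=0.412; u2·a0=0.0926·6.914=0.640 ≤ a1=2.702 → R1 fires; M=7 G=6 A=5 P=5 Q=1
Draw 7: a1=2.316, a2=0.280, a3=1.495, a4=1.275, a5=2.215, a0=7.581; τ=−ln(0.4000)/7.581=0.121 → t=0.533; u2·a0=0.4484·7.581=3.399; a1+a2=2.596 < 3.399 ≤ a1+…+a3=4.091 → R3 fires; M=7 G=6 A=4 P=6 Q=0
Draw 8: a1=2.316, a2=0.000, a3=0.000, a4=1.530, a5=2.658, a0=6.504; τ=−ln(0.8813)/6.504=0.019 → t=0.552; u2·a0=0.6107·6.504=3.972; a1+…+a4=3.846 < 3.972 ≤ a1+…+a5=6.504 → R5 fires; M=7 G=6 A=6 P=6 Q=0
Draw 9: a1=2.316, a2=0.000, a3=0.000, a4=1.530, a5=2.658, a0=6.504; τ=−ln(0.5039)/6.504=0.105 → t=0.658; u2·a0=0.5250·6.504=3.415; a1+…+a3=2.316 < 3.415 ≤ a1+…+a4=3.846 → R4 fires; M=7 G=7 A=6 P=5 Q=1
Draw 10: a1=2.702, a2=0.280, a3=1.794, a4=1.275, a5=2.215, a0=8.266; τ=−ln(0.6669)/8.266=0.049 → t=0.707; u2·a0=0.6759·8.266=5.587; a1+…+a3=4.776 < 5.587 ≤ a1+…+a4=6.051 → R4 fires; M=7 G=8 A=6 P=4 Q=2
Draw 11: a1=3.088, a2=0.448, a3=3.588, a4=1.020, a5=1.772, a0=9.916; τ=−ln(0.2297)/9.916=0.148 → t=0.855 > T=0.77: stop.
At T=0.77: M=7 G=8 A=6 P=4 Q=2; the largest is G.

Dominant species at T: G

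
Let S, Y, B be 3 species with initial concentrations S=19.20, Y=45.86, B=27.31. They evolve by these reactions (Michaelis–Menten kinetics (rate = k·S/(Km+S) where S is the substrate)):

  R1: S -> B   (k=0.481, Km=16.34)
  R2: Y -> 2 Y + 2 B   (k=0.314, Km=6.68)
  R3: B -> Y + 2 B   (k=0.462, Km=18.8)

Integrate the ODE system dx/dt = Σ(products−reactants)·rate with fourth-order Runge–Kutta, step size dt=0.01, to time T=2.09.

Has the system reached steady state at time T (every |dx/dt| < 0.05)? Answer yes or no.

Steady state at T: no

RK4 with dt=0.01: 209 steps to T=2.09. Trajectory (selected grid times):
t=0.00: S=19.20 Y=45.86 B=27.31
t=0.23: S=19.14 Y=45.99 B=27.56
t=0.46: S=19.08 Y=46.11 B=27.81
t=0.70: S=19.02 Y=46.24 B=28.07
t=0.93: S=18.96 Y=46.37 B=28.32
t=1.16: S=18.90 Y=46.50 B=28.57
t=1.39: S=18.84 Y=46.63 B=28.82
t=1.63: S=18.78 Y=46.76 B=29.08
t=1.86: S=18.72 Y=46.89 B=29.33
t=2.09: S=18.66 Y=47.01 B=29.58
Rates at T: R1=0.2564, R2=0.2749, R3=0.2825
dx/dt at T (Σ net stoichiometry × rate): S=-0.2564, Y=+0.5574, B=+1.0888
Largest |dx/dt| is |+1.0888| (B) ≥ 0.05 → not steady.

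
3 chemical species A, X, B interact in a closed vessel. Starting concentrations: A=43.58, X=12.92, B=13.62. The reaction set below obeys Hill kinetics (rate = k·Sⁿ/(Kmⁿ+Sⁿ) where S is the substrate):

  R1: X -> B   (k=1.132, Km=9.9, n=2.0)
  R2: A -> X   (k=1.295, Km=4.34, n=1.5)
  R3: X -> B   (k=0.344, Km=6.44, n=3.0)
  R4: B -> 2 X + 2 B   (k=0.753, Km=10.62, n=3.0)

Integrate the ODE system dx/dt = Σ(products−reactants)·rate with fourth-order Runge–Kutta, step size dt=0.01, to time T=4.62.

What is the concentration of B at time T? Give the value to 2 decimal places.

B at T = 21.66

RK4 with dt=0.01: 462 steps to T=4.62. Trajectory (selected grid times):
t=0.00: A=43.58 X=12.92 B=13.62
t=0.51: A=42.94 X=13.57 B=14.42
t=1.03: A=42.29 X=14.24 B=15.25
t=1.54: A=41.65 X=14.91 B=16.10
t=2.05: A=41.01 X=15.58 B=16.98
t=2.57: A=40.36 X=16.28 B=17.89
t=3.08: A=39.72 X=16.97 B=18.80
t=3.59: A=39.08 X=17.66 B=19.73
t=4.11: A=38.44 X=18.37 B=20.70
t=4.62: A=37.80 X=19.07 B=21.66
Read off B at T=4.62: 21.66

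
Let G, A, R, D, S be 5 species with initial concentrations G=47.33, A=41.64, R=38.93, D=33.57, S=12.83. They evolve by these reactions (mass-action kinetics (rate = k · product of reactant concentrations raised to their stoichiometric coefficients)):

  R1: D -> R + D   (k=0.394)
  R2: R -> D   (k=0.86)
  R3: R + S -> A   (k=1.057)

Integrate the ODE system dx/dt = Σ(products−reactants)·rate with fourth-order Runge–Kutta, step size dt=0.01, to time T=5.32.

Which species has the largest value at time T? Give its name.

Dominant species at T: D

RK4 with dt=0.01: 532 steps to T=5.32. Trajectory (selected grid times):
t=0.00: G=47.33 A=41.64 R=38.93 D=33.57 S=12.83
t=0.59: G=47.33 A=54.47 R=22.91 D=46.08 S=0.00
t=1.18: G=47.33 A=54.47 R=23.34 D=57.71 S=0.00
t=1.77: G=47.33 A=54.47 R=25.78 D=70.10 S=0.00
t=2.36: G=47.33 A=54.47 R=29.66 D=84.11 S=0.00
t=2.96: G=47.33 A=54.47 R=34.86 D=100.70 S=0.00
t=3.55: G=47.33 A=54.47 R=41.20 D=119.94 S=0.00
t=4.14: G=47.33 A=54.47 R=48.86 D=142.73 S=0.00
t=4.73: G=47.33 A=54.47 R=58.04 D=169.79 S=0.00
t=5.32: G=47.33 A=54.47 R=68.99 D=201.93 S=0.00
At T=5.32: G=47.33 A=54.47 R=68.99 D=201.93 S=0.00; the largest is D.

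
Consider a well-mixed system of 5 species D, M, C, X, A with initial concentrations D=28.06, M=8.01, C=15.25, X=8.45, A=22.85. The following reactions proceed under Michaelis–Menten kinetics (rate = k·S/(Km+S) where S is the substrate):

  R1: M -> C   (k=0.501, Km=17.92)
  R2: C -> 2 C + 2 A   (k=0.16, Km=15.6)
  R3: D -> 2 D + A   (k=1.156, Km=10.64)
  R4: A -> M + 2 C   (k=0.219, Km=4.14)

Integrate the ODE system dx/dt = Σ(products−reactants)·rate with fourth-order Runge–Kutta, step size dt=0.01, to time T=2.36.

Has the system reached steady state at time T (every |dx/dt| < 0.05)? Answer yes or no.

RK4 with dt=0.01: 236 steps to T=2.36. Trajectory (selected grid times):
t=0.00: D=28.06 M=8.01 C=15.25 X=8.45 A=22.85
t=0.26: D=28.28 M=8.02 C=15.41 X=8.45 A=23.06
t=0.52: D=28.50 M=8.03 C=15.56 X=8.45 A=23.27
t=0.79: D=28.72 M=8.03 C=15.73 X=8.45 A=23.49
t=1.05: D=28.94 M=8.04 C=15.89 X=8.45 A=23.71
t=1.31: D=29.16 M=8.05 C=16.05 X=8.45 A=23.92
t=1.57: D=29.38 M=8.06 C=16.20 X=8.45 A=24.13
t=1.84: D=29.61 M=8.07 C=16.37 X=8.45 A=24.36
t=2.10: D=29.83 M=8.08 C=16.53 X=8.45 A=24.57
t=2.36: D=30.06 M=8.08 C=16.69 X=8.45 A=24.79
Rates at T: R1=0.1557, R2=0.0827, R3=0.8538, R4=0.1877
dx/dt at T (Σ net stoichiometry × rate): D=+0.8538, M=+0.0319, C=+0.6138, X=+0.0000, A=+0.8315
Largest |dx/dt| is |+0.8538| (D) ≥ 0.05 → not steady.

Steady state at T: no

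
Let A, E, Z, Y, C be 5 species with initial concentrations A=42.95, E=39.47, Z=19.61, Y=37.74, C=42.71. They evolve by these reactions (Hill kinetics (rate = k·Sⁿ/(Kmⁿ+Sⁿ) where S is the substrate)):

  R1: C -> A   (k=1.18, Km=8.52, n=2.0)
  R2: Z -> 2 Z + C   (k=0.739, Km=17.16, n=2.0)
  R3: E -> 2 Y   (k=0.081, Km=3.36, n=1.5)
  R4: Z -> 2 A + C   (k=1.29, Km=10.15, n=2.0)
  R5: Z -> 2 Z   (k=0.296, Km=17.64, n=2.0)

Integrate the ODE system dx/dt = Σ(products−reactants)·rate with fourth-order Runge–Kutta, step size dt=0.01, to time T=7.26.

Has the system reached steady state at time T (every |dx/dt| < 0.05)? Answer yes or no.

Steady state at T: no

RK4 with dt=0.01: 726 steps to T=7.26. Trajectory (selected grid times):
t=0.00: A=42.95 E=39.47 Z=19.61 Y=37.74 C=42.71
t=0.81: A=45.51 E=39.41 Z=19.26 Y=37.87 C=42.95
t=1.61: A=48.03 E=39.34 Z=18.91 Y=37.99 C=43.17
t=2.42: A=50.56 E=39.28 Z=18.55 Y=38.12 C=43.38
t=3.23: A=53.09 E=39.21 Z=18.20 Y=38.25 C=43.58
t=4.03: A=55.56 E=39.15 Z=17.84 Y=38.38 C=43.77
t=4.84: A=58.05 E=39.09 Z=17.49 Y=38.50 C=43.94
t=5.65: A=60.53 E=39.02 Z=17.13 Y=38.63 C=44.10
t=6.45: A=62.96 E=38.96 Z=16.77 Y=38.76 C=44.24
t=7.26: A=65.40 E=38.90 Z=16.42 Y=38.89 C=44.37
Rates at T: R1=1.1380, R2=0.3531, R3=0.0790, R4=0.9332, R5=0.1374
dx/dt at T (Σ net stoichiometry × rate): A=+3.0044, E=-0.0790, Z=-0.4427, Y=+0.1580, C=+0.1483
Largest |dx/dt| is |+3.0044| (A) ≥ 0.05 → not steady.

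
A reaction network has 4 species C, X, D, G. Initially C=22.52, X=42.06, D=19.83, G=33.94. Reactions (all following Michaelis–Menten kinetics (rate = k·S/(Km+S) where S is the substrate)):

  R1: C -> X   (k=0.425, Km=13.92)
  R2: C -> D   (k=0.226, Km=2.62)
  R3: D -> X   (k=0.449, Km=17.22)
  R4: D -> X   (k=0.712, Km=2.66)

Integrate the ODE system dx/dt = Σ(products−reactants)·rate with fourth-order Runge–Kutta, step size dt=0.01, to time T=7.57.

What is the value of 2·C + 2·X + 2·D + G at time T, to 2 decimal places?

Value at T = 202.76

Check how each reaction changes W = 2·C + 2·X + 2·D + G (weight of products minus weight of reactants):
R1: C -> X: (2·1) − (2·1) = 2 − 2 = 0
R2: C -> D: (2·1) − (2·1) = 2 − 2 = 0
R3: D -> X: (2·1) − (2·1) = 2 − 2 = 0
R4: D -> X: (2·1) − (2·1) = 2 − 2 = 0
Every reaction leaves W unchanged, so W is conserved and no simulation is needed: W(T) = W(0) = 2·22.52 + 2·42.06 + 2·19.83 + 33.94 = 202.76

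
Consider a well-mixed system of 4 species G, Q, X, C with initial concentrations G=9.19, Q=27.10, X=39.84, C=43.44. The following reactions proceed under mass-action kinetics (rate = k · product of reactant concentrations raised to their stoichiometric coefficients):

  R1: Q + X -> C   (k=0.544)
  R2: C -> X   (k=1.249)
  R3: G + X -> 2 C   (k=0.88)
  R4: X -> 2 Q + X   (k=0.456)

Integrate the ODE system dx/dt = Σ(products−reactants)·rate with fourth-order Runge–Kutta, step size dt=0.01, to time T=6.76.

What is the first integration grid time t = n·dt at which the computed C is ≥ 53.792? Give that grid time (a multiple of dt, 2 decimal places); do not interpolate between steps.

RK4 with dt=0.01: 676 steps to T=6.76. Trajectory (selected grid times):
t=0.00: G=9.19 Q=27.10 X=39.84 C=43.44
t=0.01: G=6.68 Q=22.56 X=33.07 C=52.72
t=0.02: G=5.10 Q=19.34 X=28.69 C=58.68
t=0.75: G=0.00 Q=1.68 X=42.62 C=49.85
t=1.50: G=0.00 Q=1.68 X=51.30 C=41.17
t=2.25: G=0.00 Q=1.68 X=53.02 C=39.45
t=3.00: G=0.00 Q=1.68 X=53.36 C=39.11
t=3.76: G=0.00 Q=1.68 X=53.43 C=39.04
t=4.51: G=0.00 Q=1.68 X=53.44 C=39.03
t=5.26: G=0.00 Q=1.68 X=53.44 C=39.03
t=6.01: G=0.00 Q=1.68 X=53.45 C=39.02
t=6.76: G=0.00 Q=1.68 X=53.45 C=39.02
C(0.01)=52.720 < 53.792 but C(0.02)=58.683 ≥ 53.792, so the first grid time is t=0.02.

Threshold first reached at t = 0.02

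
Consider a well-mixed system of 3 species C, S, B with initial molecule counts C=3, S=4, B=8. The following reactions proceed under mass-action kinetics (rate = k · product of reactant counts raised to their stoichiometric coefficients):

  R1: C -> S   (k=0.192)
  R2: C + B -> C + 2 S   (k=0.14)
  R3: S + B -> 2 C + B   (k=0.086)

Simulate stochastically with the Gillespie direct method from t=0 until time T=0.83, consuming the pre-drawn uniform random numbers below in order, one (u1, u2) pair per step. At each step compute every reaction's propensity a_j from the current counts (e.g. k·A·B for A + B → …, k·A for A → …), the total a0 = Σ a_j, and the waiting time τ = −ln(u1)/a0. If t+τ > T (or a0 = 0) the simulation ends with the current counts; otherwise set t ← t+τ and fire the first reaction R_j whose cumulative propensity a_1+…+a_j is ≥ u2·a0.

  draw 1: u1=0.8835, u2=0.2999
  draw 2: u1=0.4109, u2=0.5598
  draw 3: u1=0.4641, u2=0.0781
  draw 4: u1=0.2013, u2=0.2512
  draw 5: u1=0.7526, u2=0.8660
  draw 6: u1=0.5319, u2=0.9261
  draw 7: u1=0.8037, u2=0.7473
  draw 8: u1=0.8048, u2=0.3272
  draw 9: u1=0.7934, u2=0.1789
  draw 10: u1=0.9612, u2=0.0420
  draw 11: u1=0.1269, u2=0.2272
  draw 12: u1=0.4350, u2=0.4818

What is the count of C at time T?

t=0.000: C=3 S=4 B=8
Draw 1: a1=0.576, a2=3.360, a3=2.752, a0=6.688; τ=−ln(0.8835)/6.688=0.019 → t=0.019; u2·a0=0.2999·6.688=2.006; a1=0.576 < 2.006 ≤ a1+a2=3.936 → R2 fires; C=3 S=6 B=7
Draw 2: a1=0.576, a2=2.940, a3=3.612, a0=7.128; τ=−ln(0.4109)/7.128=0.125 → t=0.143; u2·a0=0.5598·7.128=3.990; a1+a2=3.516 < 3.990 ≤ a1+…+a3=7.128 → R3 fires; C=5 S=5 B=7
Draw 3: a1=0.960, a2=4.900, a3=3.010, a0=8.870; τ=−ln(0.4641)/8.870=0.087 → t=0.230; u2·a0=0.0781·8.870=0.693 ≤ a1=0.960 → R1 fires; C=4 S=6 B=7
Draw 4: a1=0.768, a2=3.920, a3=3.612, a0=8.300; τ=−ln(0.2013)/8.300=0.193 → t=0.423; u2·a0=0.2512·8.300=2.085; a1=0.768 < 2.085 ≤ a1+a2=4.688 → R2 fires; C=4 S=8 B=6
Draw 5: a1=0.768, a2=3.360, a3=4.128, a0=8.256; τ=−ln(0.7526)/8.256=0.034 → t=0.457; u2·a0=0.8660·8.256=7.150; a1+a2=4.128 < 7.150 ≤ a1+…+a3=8.256 → R3 fires; C=6 S=7 B=6
Draw 6: a1=1.152, a2=5.040, a3=3.612, a0=9.804; τ=−ln(0.5319)/9.804=0.064 → t=0.522; u2·a0=0.9261·9.804=9.079; a1+a2=6.192 < 9.079 ≤ a1+…+a3=9.804 → R3 fires; C=8 S=6 B=6
Draw 7: a1=1.536, a2=6.720, a3=3.096, a0=11.352; τ=−ln(0.8037)/11.352=0.019 → t=0.541; u2·a0=0.7473·11.352=8.483; a1+a2=8.256 < 8.483 ≤ a1+…+a3=11.352 → R3 fires; C=10 S=5 B=6
Draw 8: a1=1.920, a2=8.400, a3=2.580, a0=12.900; τ=−ln(0.8048)/12.900=0.017 → t=0.558; u2·a0=0.3272·12.900=4.221; a1=1.920 < 4.221 ≤ a1+a2=10.320 → R2 fires; C=10 S=7 B=5
Draw 9: a1=1.920, a2=7.000, a3=3.010, a0=11.930; τ=−ln(0.7934)/11.930=0.019 → t=0.577; u2·a0=0.1789·11.930=2.134; a1=1.920 < 2.134 ≤ a1+a2=8.920 → R2 fires; C=10 S=9 B=4
Draw 10: a1=1.920, a2=5.600, a3=3.096, a0=10.616; τ=−ln(0.9612)/10.616=0.004 → t=0.581; u2·a0=0.0420·10.616=0.446 ≤ a1=1.920 → R1 fires; C=9 S=10 B=4
Draw 11: a1=1.728, a2=5.040, a3=3.440, a0=10.208; τ=−ln(0.1269)/10.208=0.202 → t=0.783; u2·a0=0.2272·10.208=2.319; a1=1.728 < 2.319 ≤ a1+a2=6.768 → R2 fires; C=9 S=12 B=3
Draw 12: a1=1.728, a2=3.780, a3=3.096, a0=8.604; τ=−ln(0.4350)/8.604=0.097 → t=0.880 > T=0.83: stop.
Read off C at T=0.83: 9

C at T = 9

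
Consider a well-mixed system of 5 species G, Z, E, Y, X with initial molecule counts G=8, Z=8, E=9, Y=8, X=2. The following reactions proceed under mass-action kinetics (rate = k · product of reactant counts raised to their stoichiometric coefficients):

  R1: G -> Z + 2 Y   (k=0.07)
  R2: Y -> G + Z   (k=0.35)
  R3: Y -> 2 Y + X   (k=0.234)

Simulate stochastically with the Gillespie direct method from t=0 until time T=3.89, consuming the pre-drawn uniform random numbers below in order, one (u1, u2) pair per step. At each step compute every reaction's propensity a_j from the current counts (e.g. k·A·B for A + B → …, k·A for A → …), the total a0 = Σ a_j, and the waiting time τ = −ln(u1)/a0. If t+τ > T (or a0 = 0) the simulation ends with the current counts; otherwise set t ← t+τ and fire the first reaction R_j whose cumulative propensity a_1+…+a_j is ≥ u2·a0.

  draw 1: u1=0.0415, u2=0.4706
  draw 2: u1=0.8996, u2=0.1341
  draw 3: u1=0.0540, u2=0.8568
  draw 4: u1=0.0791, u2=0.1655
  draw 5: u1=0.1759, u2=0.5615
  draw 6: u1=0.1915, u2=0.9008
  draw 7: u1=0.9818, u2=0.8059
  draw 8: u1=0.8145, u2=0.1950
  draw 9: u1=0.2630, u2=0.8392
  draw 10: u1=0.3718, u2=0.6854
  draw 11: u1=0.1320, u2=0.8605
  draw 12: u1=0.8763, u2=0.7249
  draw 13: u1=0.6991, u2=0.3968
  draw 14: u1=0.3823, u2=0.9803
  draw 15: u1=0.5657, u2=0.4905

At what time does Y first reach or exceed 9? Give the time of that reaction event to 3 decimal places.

t=0.000: G=8 Z=8 E=9 Y=8 X=2
Draw 1: a1=0.560, a2=2.800, a3=1.872, a0=5.232; τ=−ln(0.0415)/5.232=0.608 → t=0.608; u2·a0=0.4706·5.232=2.462; a1=0.560 < 2.462 ≤ a1+a2=3.360 → R2 fires; G=9 Z=9 E=9 Y=7 X=2
Draw 2: a1=0.630, a2=2.450, a3=1.638, a0=4.718; τ=−ln(0.8996)/4.718=0.022 → t=0.631; u2·a0=0.1341·4.718=0.633; a1=0.630 < 0.633 ≤ a1+a2=3.080 → R2 fires; G=10 Z=10 E=9 Y=6 X=2
Draw 3: a1=0.700, a2=2.100, a3=1.404, a0=4.204; τ=−ln(0.0540)/4.204=0.694 → t=1.325; u2·a0=0.8568·4.204=3.602; a1+a2=2.800 < 3.602 ≤ a1+…+a3=4.204 → R3 fires; G=10 Z=10 E=9 Y=7 X=3
Draw 4: a1=0.700, a2=2.450, a3=1.638, a0=4.788; τ=−ln(0.0791)/4.788=0.530 → t=1.855; u2·a0=0.1655·4.788=0.792; a1=0.700 < 0.792 ≤ a1+a2=3.150 → R2 fires; G=11 Z=11 E=9 Y=6 X=3
Draw 5: a1=0.770, a2=2.100, a3=1.404, a0=4.274; τ=−ln(0.1759)/4.274=0.407 → t=2.261; u2·a0=0.5615·4.274=2.400; a1=0.770 < 2.400 ≤ a1+a2=2.870 → R2 fires; G=12 Z=12 E=9 Y=5 X=3
Draw 6: a1=0.840, a2=1.750, a3=1.170, a0=3.760; τ=−ln(0.1915)/3.760=0.440 → t=2.701; u2·a0=0.9008·3.760=3.387; a1+a2=2.590 < 3.387 ≤ a1+…+a3=3.760 → R3 fires; G=12 Z=12 E=9 Y=6 X=4
Draw 7: a1=0.840, a2=2.100, a3=1.404, a0=4.344; τ=−ln(0.9818)/4.344=0.004 → t=2.705; u2·a0=0.8059·4.344=3.501; a1+a2=2.940 < 3.501 ≤ a1+…+a3=4.344 → R3 fires; G=12 Z=12 E=9 Y=7 X=5
Draw 8: a1=0.840, a2=2.450, a3=1.638, a0=4.928; τ=−ln(0.8145)/4.928=0.042 → t=2.747; u2·a0=0.1950·4.928=0.961; a1=0.840 < 0.961 ≤ a1+a2=3.290 → R2 fires; G=13 Z=13 E=9 Y=6 X=5
Draw 9: a1=0.910, a2=2.100, a3=1.404, a0=4.414; τ=−ln(0.2630)/4.414=0.303 → t=3.049; u2·a0=0.8392·4.414=3.704; a1+a2=3.010 < 3.704 ≤ a1+…+a3=4.414 → R3 fires; G=13 Z=13 E=9 Y=7 X=6
Draw 10: a1=0.910, a2=2.450, a3=1.638, a0=4.998; τ=−ln(0.3718)/4.998=0.198 → t=3.247; u2·a0=0.6854·4.998=3.426; a1+a2=3.360 < 3.426 ≤ a1+…+a3=4.998 → R3 fires; G=13 Z=13 E=9 Y=8 X=7
Draw 11: a1=0.910, a2=2.800, a3=1.872, a0=5.582; τ=−ln(0.1320)/5.582=0.363 → t=3.610; u2·a0=0.8605·5.582=4.803; a1+a2=3.710 < 4.803 ≤ a1+…+a3=5.582 → R3 fires; G=13 Z=13 E=9 Y=9 X=8
Draw 12: a1=0.910, a2=3.150, a3=2.106, a0=6.166; τ=−ln(0.8763)/6.166=0.021 → t=3.632; u2·a0=0.7249·6.166=4.470; a1+a2=4.060 < 4.470 ≤ a1+…+a3=6.166 → R3 fires; G=13 Z=13 E=9 Y=10 X=9
Draw 13: a1=0.910, a2=3.500, a3=2.340, a0=6.750; τ=−ln(0.6991)/6.750=0.053 → t=3.685; u2·a0=0.3968·6.750=2.678; a1=0.910 < 2.678 ≤ a1+a2=4.410 → R2 fires; G=14 Z=14 E=9 Y=9 X=9
Draw 14: a1=0.980, a2=3.150, a3=2.106, a0=6.236; τ=−ln(0.3823)/6.236=0.154 → t=3.839; u2·a0=0.9803·6.236=6.113; a1+a2=4.130 < 6.113 ≤ a1+…+a3=6.236 → R3 fires; G=14 Z=14 E=9 Y=10 X=10
Draw 15: a1=0.980, a2=3.500, a3=2.340, a0=6.820; τ=−ln(0.5657)/6.820=0.084 → t=3.922 > T=3.89: stop.
Y first becomes ≥ 9 when it reaches 9 at the event at t=3.610.

Threshold first reached at t = 3.610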